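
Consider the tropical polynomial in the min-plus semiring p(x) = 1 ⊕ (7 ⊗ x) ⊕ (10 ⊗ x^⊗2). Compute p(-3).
p(-3) = 1

A tropical monomial a ⊗ x^⊗i evaluates to a + i · x. Evaluating each term at x = -3:
  Term 0 contributes 1 + 0 · -3 = 1
  Term 1 contributes 7 + 1 · -3 = 4
  Term 2 contributes 10 + 2 · -3 = 4
p(-3) = ⊕ of these = min[1, 4, 4] = 1.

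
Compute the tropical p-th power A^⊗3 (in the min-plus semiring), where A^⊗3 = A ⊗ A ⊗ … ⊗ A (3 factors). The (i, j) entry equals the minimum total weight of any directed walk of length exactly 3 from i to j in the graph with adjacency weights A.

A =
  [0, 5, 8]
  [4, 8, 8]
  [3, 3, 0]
A^⊗3 =
  [0, 5, 8]
  [4, 9, 8]
  [3, 3, 0]

Each entry (A^⊗3)_ij equals the minimum over all length-3 walks i = v_0 → v_1 → … → v_3 = j of Σ_t A[v_t][v_{t+1}]. For example, for (i, j) = (0, 2) we minimise over 9 possible intermediate vertex sequences; the minimum is 8, attained along the walk 0 → 0 → 0 → 2.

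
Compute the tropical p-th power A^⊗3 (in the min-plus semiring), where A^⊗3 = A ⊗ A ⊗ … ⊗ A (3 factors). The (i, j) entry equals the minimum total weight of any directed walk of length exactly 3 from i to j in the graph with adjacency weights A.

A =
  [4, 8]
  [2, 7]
A^⊗3 =
  [12, 16]
  [10, 14]

Each entry (A^⊗3)_ij equals the minimum over all length-3 walks i = v_0 → v_1 → … → v_3 = j of Σ_t A[v_t][v_{t+1}]. For example, for (i, j) = (0, 1) we minimise over 4 possible intermediate vertex sequences; the minimum is 16, attained along the walk 0 → 0 → 0 → 1.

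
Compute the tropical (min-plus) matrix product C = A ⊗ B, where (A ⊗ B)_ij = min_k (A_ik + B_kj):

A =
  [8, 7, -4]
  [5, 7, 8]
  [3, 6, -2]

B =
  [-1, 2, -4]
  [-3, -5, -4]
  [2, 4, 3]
A ⊗ B =
  [-2, 0, -1]
  [4, 2, 1]
  [0, 1, -1]

Apply the min-plus product entry-by-entry:
  C[0][0] = min over k of (A[0][0] + B[0][0] = 8 + -1 = 7, A[0][1] + B[1][0] = 7 + -3 = 4, A[0][2] + B[2][0] = -4 + 2 = -2) = -2 (attained at k = 2)
  C[0][1] = min over k of (A[0][0] + B[0][1] = 8 + 2 = 10, A[0][1] + B[1][1] = 7 + -5 = 2, A[0][2] + B[2][1] = -4 + 4 = 0) = 0 (attained at k = 2)
  C[0][2] = min over k of (A[0][0] + B[0][2] = 8 + -4 = 4, A[0][1] + B[1][2] = 7 + -4 = 3, A[0][2] + B[2][2] = -4 + 3 = -1) = -1 (attained at k = 2)
  C[1][0] = min over k of (A[1][0] + B[0][0] = 5 + -1 = 4, A[1][1] + B[1][0] = 7 + -3 = 4, A[1][2] + B[2][0] = 8 + 2 = 10) = 4 (attained at k = 0)
  C[1][1] = min over k of (A[1][0] + B[0][1] = 5 + 2 = 7, A[1][1] + B[1][1] = 7 + -5 = 2, A[1][2] + B[2][1] = 8 + 4 = 12) = 2 (attained at k = 1)
  C[1][2] = min over k of (A[1][0] + B[0][2] = 5 + -4 = 1, A[1][1] + B[1][2] = 7 + -4 = 3, A[1][2] + B[2][2] = 8 + 3 = 11) = 1 (attained at k = 0)
  C[2][0] = min over k of (A[2][0] + B[0][0] = 3 + -1 = 2, A[2][1] + B[1][0] = 6 + -3 = 3, A[2][2] + B[2][0] = -2 + 2 = 0) = 0 (attained at k = 2)
  C[2][1] = min over k of (A[2][0] + B[0][1] = 3 + 2 = 5, A[2][1] + B[1][1] = 6 + -5 = 1, A[2][2] + B[2][1] = -2 + 4 = 2) = 1 (attained at k = 1)
  C[2][2] = min over k of (A[2][0] + B[0][2] = 3 + -4 = -1, A[2][1] + B[1][2] = 6 + -4 = 2, A[2][2] + B[2][2] = -2 + 3 = 1) = -1 (attained at k = 0)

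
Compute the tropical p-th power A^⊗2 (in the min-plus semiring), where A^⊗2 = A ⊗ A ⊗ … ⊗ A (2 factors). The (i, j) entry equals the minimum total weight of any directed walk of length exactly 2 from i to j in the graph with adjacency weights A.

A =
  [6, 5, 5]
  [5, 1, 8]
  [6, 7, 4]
A^⊗2 =
  [10, 6, 9]
  [6, 2, 9]
  [10, 8, 8]

Each entry (A^⊗2)_ij equals the minimum over all length-2 walks i = v_0 → v_1 → … → v_2 = j of Σ_t A[v_t][v_{t+1}]. For example, for (i, j) = (0, 2) we minimise over 3 possible intermediate vertex sequences; the minimum is 9, attained along the walk 0 → 2 → 2.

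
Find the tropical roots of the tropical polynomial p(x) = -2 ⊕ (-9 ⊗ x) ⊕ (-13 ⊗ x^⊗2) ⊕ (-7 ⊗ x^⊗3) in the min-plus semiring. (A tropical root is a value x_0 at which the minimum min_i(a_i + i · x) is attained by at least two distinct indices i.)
Roots: {-6, 4, 7}

Each tropical root is a break point of the lower envelope of the lines y = a_i + i · x (there are 4 lines, with slopes 0, 1, ..., 3). Only the lines that attain the minimum somewhere contribute to roots; other lines are dominated. Here the surviving (envelope) indices are i = 3, i = 2, i = 1, i = 0.
Intersections between consecutive envelope lines give the roots: for adjacent envelope indices i < j the intersection is x = (a_i − a_j) / (j − i). Reading off the sorted break points: {-6, 4, 7}.
Verification: at each break x_0, at least two indices attain the minimum of min_i(a_i + i · x_0).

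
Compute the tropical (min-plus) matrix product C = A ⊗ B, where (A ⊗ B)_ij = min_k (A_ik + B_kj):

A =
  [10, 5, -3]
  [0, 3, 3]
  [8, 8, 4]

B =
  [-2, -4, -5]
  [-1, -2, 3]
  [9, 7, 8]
A ⊗ B =
  [4, 3, 5]
  [-2, -4, -5]
  [6, 4, 3]

Apply the min-plus product entry-by-entry:
  C[0][0] = min over k of (A[0][0] + B[0][0] = 10 + -2 = 8, A[0][1] + B[1][0] = 5 + -1 = 4, A[0][2] + B[2][0] = -3 + 9 = 6) = 4 (attained at k = 1)
  C[0][1] = min over k of (A[0][0] + B[0][1] = 10 + -4 = 6, A[0][1] + B[1][1] = 5 + -2 = 3, A[0][2] + B[2][1] = -3 + 7 = 4) = 3 (attained at k = 1)
  C[0][2] = min over k of (A[0][0] + B[0][2] = 10 + -5 = 5, A[0][1] + B[1][2] = 5 + 3 = 8, A[0][2] + B[2][2] = -3 + 8 = 5) = 5 (attained at k = 0)
  C[1][0] = min over k of (A[1][0] + B[0][0] = 0 + -2 = -2, A[1][1] + B[1][0] = 3 + -1 = 2, A[1][2] + B[2][0] = 3 + 9 = 12) = -2 (attained at k = 0)
  C[1][1] = min over k of (A[1][0] + B[0][1] = 0 + -4 = -4, A[1][1] + B[1][1] = 3 + -2 = 1, A[1][2] + B[2][1] = 3 + 7 = 10) = -4 (attained at k = 0)
  C[1][2] = min over k of (A[1][0] + B[0][2] = 0 + -5 = -5, A[1][1] + B[1][2] = 3 + 3 = 6, A[1][2] + B[2][2] = 3 + 8 = 11) = -5 (attained at k = 0)
  C[2][0] = min over k of (A[2][0] + B[0][0] = 8 + -2 = 6, A[2][1] + B[1][0] = 8 + -1 = 7, A[2][2] + B[2][0] = 4 + 9 = 13) = 6 (attained at k = 0)
  C[2][1] = min over k of (A[2][0] + B[0][1] = 8 + -4 = 4, A[2][1] + B[1][1] = 8 + -2 = 6, A[2][2] + B[2][1] = 4 + 7 = 11) = 4 (attained at k = 0)
  C[2][2] = min over k of (A[2][0] + B[0][2] = 8 + -5 = 3, A[2][1] + B[1][2] = 8 + 3 = 11, A[2][2] + B[2][2] = 4 + 8 = 12) = 3 (attained at k = 0)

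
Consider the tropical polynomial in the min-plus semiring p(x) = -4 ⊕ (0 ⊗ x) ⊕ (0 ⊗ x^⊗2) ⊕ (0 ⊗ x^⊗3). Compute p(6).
p(6) = -4

A tropical monomial a ⊗ x^⊗i evaluates to a + i · x. Evaluating each term at x = 6:
  Term 0 contributes -4 + 0 · 6 = -4
  Term 1 contributes 0 + 1 · 6 = 6
  Term 2 contributes 0 + 2 · 6 = 12
  Term 3 contributes 0 + 3 · 6 = 18
p(6) = ⊕ of these = min[-4, 6, 12, 18] = -4.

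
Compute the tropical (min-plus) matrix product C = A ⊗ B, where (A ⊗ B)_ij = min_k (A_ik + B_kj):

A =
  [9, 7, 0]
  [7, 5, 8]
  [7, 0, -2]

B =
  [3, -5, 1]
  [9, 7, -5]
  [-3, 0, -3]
A ⊗ B =
  [-3, 0, -3]
  [5, 2, 0]
  [-5, -2, -5]

Apply the min-plus product entry-by-entry:
  C[0][0] = min over k of (A[0][0] + B[0][0] = 9 + 3 = 12, A[0][1] + B[1][0] = 7 + 9 = 16, A[0][2] + B[2][0] = 0 + -3 = -3) = -3 (attained at k = 2)
  C[0][1] = min over k of (A[0][0] + B[0][1] = 9 + -5 = 4, A[0][1] + B[1][1] = 7 + 7 = 14, A[0][2] + B[2][1] = 0 + 0 = 0) = 0 (attained at k = 2)
  C[0][2] = min over k of (A[0][0] + B[0][2] = 9 + 1 = 10, A[0][1] + B[1][2] = 7 + -5 = 2, A[0][2] + B[2][2] = 0 + -3 = -3) = -3 (attained at k = 2)
  C[1][0] = min over k of (A[1][0] + B[0][0] = 7 + 3 = 10, A[1][1] + B[1][0] = 5 + 9 = 14, A[1][2] + B[2][0] = 8 + -3 = 5) = 5 (attained at k = 2)
  C[1][1] = min over k of (A[1][0] + B[0][1] = 7 + -5 = 2, A[1][1] + B[1][1] = 5 + 7 = 12, A[1][2] + B[2][1] = 8 + 0 = 8) = 2 (attained at k = 0)
  C[1][2] = min over k of (A[1][0] + B[0][2] = 7 + 1 = 8, A[1][1] + B[1][2] = 5 + -5 = 0, A[1][2] + B[2][2] = 8 + -3 = 5) = 0 (attained at k = 1)
  C[2][0] = min over k of (A[2][0] + B[0][0] = 7 + 3 = 10, A[2][1] + B[1][0] = 0 + 9 = 9, A[2][2] + B[2][0] = -2 + -3 = -5) = -5 (attained at k = 2)
  C[2][1] = min over k of (A[2][0] + B[0][1] = 7 + -5 = 2, A[2][1] + B[1][1] = 0 + 7 = 7, A[2][2] + B[2][1] = -2 + 0 = -2) = -2 (attained at k = 2)
  C[2][2] = min over k of (A[2][0] + B[0][2] = 7 + 1 = 8, A[2][1] + B[1][2] = 0 + -5 = -5, A[2][2] + B[2][2] = -2 + -3 = -5) = -5 (attained at k = 1)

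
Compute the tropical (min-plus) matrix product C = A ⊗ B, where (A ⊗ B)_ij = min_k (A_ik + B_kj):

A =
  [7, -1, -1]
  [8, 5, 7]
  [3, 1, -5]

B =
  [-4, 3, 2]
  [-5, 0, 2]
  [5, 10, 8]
A ⊗ B =
  [-6, -1, 1]
  [0, 5, 7]
  [-4, 1, 3]

Apply the min-plus product entry-by-entry:
  C[0][0] = min over k of (A[0][0] + B[0][0] = 7 + -4 = 3, A[0][1] + B[1][0] = -1 + -5 = -6, A[0][2] + B[2][0] = -1 + 5 = 4) = -6 (attained at k = 1)
  C[0][1] = min over k of (A[0][0] + B[0][1] = 7 + 3 = 10, A[0][1] + B[1][1] = -1 + 0 = -1, A[0][2] + B[2][1] = -1 + 10 = 9) = -1 (attained at k = 1)
  C[0][2] = min over k of (A[0][0] + B[0][2] = 7 + 2 = 9, A[0][1] + B[1][2] = -1 + 2 = 1, A[0][2] + B[2][2] = -1 + 8 = 7) = 1 (attained at k = 1)
  C[1][0] = min over k of (A[1][0] + B[0][0] = 8 + -4 = 4, A[1][1] + B[1][0] = 5 + -5 = 0, A[1][2] + B[2][0] = 7 + 5 = 12) = 0 (attained at k = 1)
  C[1][1] = min over k of (A[1][0] + B[0][1] = 8 + 3 = 11, A[1][1] + B[1][1] = 5 + 0 = 5, A[1][2] + B[2][1] = 7 + 10 = 17) = 5 (attained at k = 1)
  C[1][2] = min over k of (A[1][0] + B[0][2] = 8 + 2 = 10, A[1][1] + B[1][2] = 5 + 2 = 7, A[1][2] + B[2][2] = 7 + 8 = 15) = 7 (attained at k = 1)
  C[2][0] = min over k of (A[2][0] + B[0][0] = 3 + -4 = -1, A[2][1] + B[1][0] = 1 + -5 = -4, A[2][2] + B[2][0] = -5 + 5 = 0) = -4 (attained at k = 1)
  C[2][1] = min over k of (A[2][0] + B[0][1] = 3 + 3 = 6, A[2][1] + B[1][1] = 1 + 0 = 1, A[2][2] + B[2][1] = -5 + 10 = 5) = 1 (attained at k = 1)
  C[2][2] = min over k of (A[2][0] + B[0][2] = 3 + 2 = 5, A[2][1] + B[1][2] = 1 + 2 = 3, A[2][2] + B[2][2] = -5 + 8 = 3) = 3 (attained at k = 1)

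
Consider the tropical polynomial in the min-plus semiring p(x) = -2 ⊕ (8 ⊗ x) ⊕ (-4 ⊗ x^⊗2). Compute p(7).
p(7) = -2

A tropical monomial a ⊗ x^⊗i evaluates to a + i · x. Evaluating each term at x = 7:
  Term 0 contributes -2 + 0 · 7 = -2
  Term 1 contributes 8 + 1 · 7 = 15
  Term 2 contributes -4 + 2 · 7 = 10
p(7) = ⊕ of these = min[-2, 15, 10] = -2.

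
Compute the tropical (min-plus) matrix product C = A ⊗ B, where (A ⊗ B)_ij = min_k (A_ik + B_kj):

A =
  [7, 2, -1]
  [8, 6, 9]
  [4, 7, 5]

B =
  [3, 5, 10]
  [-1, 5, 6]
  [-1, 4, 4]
A ⊗ B =
  [-2, 3, 3]
  [5, 11, 12]
  [4, 9, 9]

Apply the min-plus product entry-by-entry:
  C[0][0] = min over k of (A[0][0] + B[0][0] = 7 + 3 = 10, A[0][1] + B[1][0] = 2 + -1 = 1, A[0][2] + B[2][0] = -1 + -1 = -2) = -2 (attained at k = 2)
  C[0][1] = min over k of (A[0][0] + B[0][1] = 7 + 5 = 12, A[0][1] + B[1][1] = 2 + 5 = 7, A[0][2] + B[2][1] = -1 + 4 = 3) = 3 (attained at k = 2)
  C[0][2] = min over k of (A[0][0] + B[0][2] = 7 + 10 = 17, A[0][1] + B[1][2] = 2 + 6 = 8, A[0][2] + B[2][2] = -1 + 4 = 3) = 3 (attained at k = 2)
  C[1][0] = min over k of (A[1][0] + B[0][0] = 8 + 3 = 11, A[1][1] + B[1][0] = 6 + -1 = 5, A[1][2] + B[2][0] = 9 + -1 = 8) = 5 (attained at k = 1)
  C[1][1] = min over k of (A[1][0] + B[0][1] = 8 + 5 = 13, A[1][1] + B[1][1] = 6 + 5 = 11, A[1][2] + B[2][1] = 9 + 4 = 13) = 11 (attained at k = 1)
  C[1][2] = min over k of (A[1][0] + B[0][2] = 8 + 10 = 18, A[1][1] + B[1][2] = 6 + 6 = 12, A[1][2] + B[2][2] = 9 + 4 = 13) = 12 (attained at k = 1)
  C[2][0] = min over k of (A[2][0] + B[0][0] = 4 + 3 = 7, A[2][1] + B[1][0] = 7 + -1 = 6, A[2][2] + B[2][0] = 5 + -1 = 4) = 4 (attained at k = 2)
  C[2][1] = min over k of (A[2][0] + B[0][1] = 4 + 5 = 9, A[2][1] + B[1][1] = 7 + 5 = 12, A[2][2] + B[2][1] = 5 + 4 = 9) = 9 (attained at k = 0)
  C[2][2] = min over k of (A[2][0] + B[0][2] = 4 + 10 = 14, A[2][1] + B[1][2] = 7 + 6 = 13, A[2][2] + B[2][2] = 5 + 4 = 9) = 9 (attained at k = 2)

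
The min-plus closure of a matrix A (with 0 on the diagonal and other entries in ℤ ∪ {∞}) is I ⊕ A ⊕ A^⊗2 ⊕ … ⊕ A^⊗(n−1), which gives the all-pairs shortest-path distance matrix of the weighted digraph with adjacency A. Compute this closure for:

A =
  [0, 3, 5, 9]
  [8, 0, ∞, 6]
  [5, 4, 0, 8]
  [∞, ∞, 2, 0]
Closure =
  [0, 3, 5, 9]
  [8, 0, 8, 6]
  [5, 4, 0, 8]
  [7, 6, 2, 0]

This is the Floyd-Warshall all-pairs shortest-path computation. For each intermediate vertex k = 0, 1, …, 3, update dist[i][j] ← min(dist[i][j], dist[i][k] + dist[k][j]). The final matrix gives, for each (i, j), the minimum total weight of any directed path from i to j (possibly empty when i = j).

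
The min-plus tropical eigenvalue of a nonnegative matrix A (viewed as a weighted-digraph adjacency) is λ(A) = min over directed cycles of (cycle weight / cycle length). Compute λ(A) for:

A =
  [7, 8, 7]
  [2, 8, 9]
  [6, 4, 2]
λ(A) = 2

Enumerate directed cycles and compute their means (weight / length). Sample:
  cycle 0 → 0: weight = 7, length = 1, mean = 7/1 ≈ 7.000
  cycle 1 → 1: weight = 8, length = 1, mean = 8/1 ≈ 8.000
  cycle 2 → 2: weight = 2, length = 1, mean = 2/1 ≈ 2.000
  cycle 0 → 1 → 0: weight = 10, length = 2, mean = 10/2 ≈ 5.000
  cycle 0 → 2 → 0: weight = 13, length = 2, mean = 13/2 ≈ 6.500
  cycle 1 → 0 → 1: weight = 10, length = 2, mean = 10/2 ≈ 5.000
Minimum mean = 2.000, attained e.g. along the cycle 2 → 2 with weight 2 and length 1. So λ(A) = 2/1 = 2.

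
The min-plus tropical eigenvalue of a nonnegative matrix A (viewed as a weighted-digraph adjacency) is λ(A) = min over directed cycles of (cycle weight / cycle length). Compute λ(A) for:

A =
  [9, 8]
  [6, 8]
λ(A) = 7

Enumerate directed cycles and compute their means (weight / length). Sample:
  cycle 0 → 0: weight = 9, length = 1, mean = 9/1 ≈ 9.000
  cycle 1 → 1: weight = 8, length = 1, mean = 8/1 ≈ 8.000
  cycle 0 → 1 → 0: weight = 14, length = 2, mean = 14/2 ≈ 7.000
  cycle 1 → 0 → 1: weight = 14, length = 2, mean = 14/2 ≈ 7.000
Minimum mean = 7.000, attained e.g. along the cycle 0 → 1 → 0 with weight 14 and length 2. So λ(A) = 14/2 = 7.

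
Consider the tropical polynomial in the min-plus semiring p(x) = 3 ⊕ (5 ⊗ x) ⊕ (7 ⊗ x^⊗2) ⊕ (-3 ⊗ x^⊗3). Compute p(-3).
p(-3) = -12

A tropical monomial a ⊗ x^⊗i evaluates to a + i · x. Evaluating each term at x = -3:
  Term 0 contributes 3 + 0 · -3 = 3
  Term 1 contributes 5 + 1 · -3 = 2
  Term 2 contributes 7 + 2 · -3 = 1
  Term 3 contributes -3 + 3 · -3 = -12
p(-3) = ⊕ of these = min[3, 2, 1, -12] = -12.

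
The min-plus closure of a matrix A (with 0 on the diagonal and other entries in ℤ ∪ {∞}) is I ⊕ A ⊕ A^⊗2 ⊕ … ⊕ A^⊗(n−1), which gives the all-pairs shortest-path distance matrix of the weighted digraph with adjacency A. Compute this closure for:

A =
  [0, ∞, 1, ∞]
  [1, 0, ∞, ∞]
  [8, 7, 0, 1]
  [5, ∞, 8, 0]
Closure =
  [0, 8, 1, 2]
  [1, 0, 2, 3]
  [6, 7, 0, 1]
  [5, 13, 6, 0]

This is the Floyd-Warshall all-pairs shortest-path computation. For each intermediate vertex k = 0, 1, …, 3, update dist[i][j] ← min(dist[i][j], dist[i][k] + dist[k][j]). The final matrix gives, for each (i, j), the minimum total weight of any directed path from i to j (possibly empty when i = j).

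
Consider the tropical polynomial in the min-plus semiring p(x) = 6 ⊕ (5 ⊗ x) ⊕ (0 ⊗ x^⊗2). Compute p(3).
p(3) = 6

A tropical monomial a ⊗ x^⊗i evaluates to a + i · x. Evaluating each term at x = 3:
  Term 0 contributes 6 + 0 · 3 = 6
  Term 1 contributes 5 + 1 · 3 = 8
  Term 2 contributes 0 + 2 · 3 = 6
p(3) = ⊕ of these = min[6, 8, 6] = 6.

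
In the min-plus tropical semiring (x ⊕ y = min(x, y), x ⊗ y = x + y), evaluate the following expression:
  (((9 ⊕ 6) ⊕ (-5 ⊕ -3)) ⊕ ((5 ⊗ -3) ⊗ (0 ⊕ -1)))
(((9 ⊕ 6) ⊕ (-5 ⊕ -3)) ⊕ ((5 ⊗ -3) ⊗ (0 ⊕ -1))) = -5

Expand innermost to outermost. Recall ⊕ takes the minimum of its arguments and ⊗ takes their sum. Working out the expression (((9 ⊕ 6) ⊕ (-5 ⊕ -3)) ⊕ ((5 ⊗ -3) ⊗ (0 ⊕ -1))) gives -5.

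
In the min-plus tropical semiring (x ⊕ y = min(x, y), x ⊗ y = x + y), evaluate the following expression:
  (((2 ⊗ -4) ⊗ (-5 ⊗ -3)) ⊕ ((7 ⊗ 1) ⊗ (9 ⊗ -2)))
(((2 ⊗ -4) ⊗ (-5 ⊗ -3)) ⊕ ((7 ⊗ 1) ⊗ (9 ⊗ -2))) = -10

Expand innermost to outermost. Recall ⊕ takes the minimum of its arguments and ⊗ takes their sum. Working out the expression (((2 ⊗ -4) ⊗ (-5 ⊗ -3)) ⊕ ((7 ⊗ 1) ⊗ (9 ⊗ -2))) gives -10.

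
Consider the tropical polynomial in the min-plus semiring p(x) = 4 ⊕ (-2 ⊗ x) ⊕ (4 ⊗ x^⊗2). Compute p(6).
p(6) = 4

A tropical monomial a ⊗ x^⊗i evaluates to a + i · x. Evaluating each term at x = 6:
  Term 0 contributes 4 + 0 · 6 = 4
  Term 1 contributes -2 + 1 · 6 = 4
  Term 2 contributes 4 + 2 · 6 = 16
p(6) = ⊕ of these = min[4, 4, 16] = 4.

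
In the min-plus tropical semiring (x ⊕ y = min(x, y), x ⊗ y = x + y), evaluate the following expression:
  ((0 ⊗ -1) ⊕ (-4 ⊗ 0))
((0 ⊗ -1) ⊕ (-4 ⊗ 0)) = -4

Expand innermost to outermost. Recall ⊕ takes the minimum of its arguments and ⊗ takes their sum. Working out the expression ((0 ⊗ -1) ⊕ (-4 ⊗ 0)) gives -4.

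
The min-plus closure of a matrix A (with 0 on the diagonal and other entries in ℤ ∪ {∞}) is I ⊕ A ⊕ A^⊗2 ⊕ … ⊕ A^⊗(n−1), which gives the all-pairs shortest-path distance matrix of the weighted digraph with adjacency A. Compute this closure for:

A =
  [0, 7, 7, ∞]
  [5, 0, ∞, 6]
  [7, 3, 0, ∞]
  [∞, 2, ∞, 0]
Closure =
  [0, 7, 7, 13]
  [5, 0, 12, 6]
  [7, 3, 0, 9]
  [7, 2, 14, 0]

This is the Floyd-Warshall all-pairs shortest-path computation. For each intermediate vertex k = 0, 1, …, 3, update dist[i][j] ← min(dist[i][j], dist[i][k] + dist[k][j]). The final matrix gives, for each (i, j), the minimum total weight of any directed path from i to j (possibly empty when i = j).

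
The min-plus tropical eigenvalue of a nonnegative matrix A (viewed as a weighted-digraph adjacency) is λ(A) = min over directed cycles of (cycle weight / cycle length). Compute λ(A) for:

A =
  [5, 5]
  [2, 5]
λ(A) = 7/2

Enumerate directed cycles and compute their means (weight / length). Sample:
  cycle 0 → 0: weight = 5, length = 1, mean = 5/1 ≈ 5.000
  cycle 1 → 1: weight = 5, length = 1, mean = 5/1 ≈ 5.000
  cycle 0 → 1 → 0: weight = 7, length = 2, mean = 7/2 ≈ 3.500
  cycle 1 → 0 → 1: weight = 7, length = 2, mean = 7/2 ≈ 3.500
Minimum mean = 3.500, attained e.g. along the cycle 0 → 1 → 0 with weight 7 and length 2. So λ(A) = 7/2 = 7/2.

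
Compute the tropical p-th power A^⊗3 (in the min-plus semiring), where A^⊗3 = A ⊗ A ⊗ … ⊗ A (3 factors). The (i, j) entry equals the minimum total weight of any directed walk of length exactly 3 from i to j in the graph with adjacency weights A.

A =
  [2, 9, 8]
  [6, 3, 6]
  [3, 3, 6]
A^⊗3 =
  [6, 13, 12]
  [10, 9, 12]
  [7, 9, 12]

Each entry (A^⊗3)_ij equals the minimum over all length-3 walks i = v_0 → v_1 → … → v_3 = j of Σ_t A[v_t][v_{t+1}]. For example, for (i, j) = (0, 2) we minimise over 9 possible intermediate vertex sequences; the minimum is 12, attained along the walk 0 → 0 → 0 → 2.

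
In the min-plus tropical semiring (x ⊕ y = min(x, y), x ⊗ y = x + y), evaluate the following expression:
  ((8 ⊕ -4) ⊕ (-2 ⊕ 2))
((8 ⊕ -4) ⊕ (-2 ⊕ 2)) = -4

Expand innermost to outermost. Recall ⊕ takes the minimum of its arguments and ⊗ takes their sum. Working out the expression ((8 ⊕ -4) ⊕ (-2 ⊕ 2)) gives -4.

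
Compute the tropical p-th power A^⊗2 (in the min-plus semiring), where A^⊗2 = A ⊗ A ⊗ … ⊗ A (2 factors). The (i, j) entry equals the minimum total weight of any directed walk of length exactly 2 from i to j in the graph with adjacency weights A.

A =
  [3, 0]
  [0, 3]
A^⊗2 =
  [0, 3]
  [3, 0]

Each entry (A^⊗2)_ij equals the minimum over all length-2 walks i = v_0 → v_1 → … → v_2 = j of Σ_t A[v_t][v_{t+1}]. For example, for (i, j) = (0, 1) we minimise over 2 possible intermediate vertex sequences; the minimum is 3, attained along the walk 0 → 0 → 1.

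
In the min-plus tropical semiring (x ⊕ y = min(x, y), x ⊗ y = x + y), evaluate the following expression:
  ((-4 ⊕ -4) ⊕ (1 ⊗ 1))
((-4 ⊕ -4) ⊕ (1 ⊗ 1)) = -4

Expand innermost to outermost. Recall ⊕ takes the minimum of its arguments and ⊗ takes their sum. Working out the expression ((-4 ⊕ -4) ⊕ (1 ⊗ 1)) gives -4.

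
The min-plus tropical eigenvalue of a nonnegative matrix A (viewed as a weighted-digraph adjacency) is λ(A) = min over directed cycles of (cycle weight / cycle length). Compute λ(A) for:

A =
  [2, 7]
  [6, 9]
λ(A) = 2

Enumerate directed cycles and compute their means (weight / length). Sample:
  cycle 0 → 0: weight = 2, length = 1, mean = 2/1 ≈ 2.000
  cycle 1 → 1: weight = 9, length = 1, mean = 9/1 ≈ 9.000
  cycle 0 → 1 → 0: weight = 13, length = 2, mean = 13/2 ≈ 6.500
  cycle 1 → 0 → 1: weight = 13, length = 2, mean = 13/2 ≈ 6.500
Minimum mean = 2.000, attained e.g. along the cycle 0 → 0 with weight 2 and length 1. So λ(A) = 2/1 = 2.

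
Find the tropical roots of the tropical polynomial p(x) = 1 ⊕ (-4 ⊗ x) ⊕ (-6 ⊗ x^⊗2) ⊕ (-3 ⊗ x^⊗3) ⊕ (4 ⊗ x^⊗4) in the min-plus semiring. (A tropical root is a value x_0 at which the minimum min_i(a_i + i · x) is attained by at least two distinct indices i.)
Roots: {-7, -3, 2, 5}

Each tropical root is a break point of the lower envelope of the lines y = a_i + i · x (there are 5 lines, with slopes 0, 1, ..., 4). Only the lines that attain the minimum somewhere contribute to roots; other lines are dominated. Here the surviving (envelope) indices are i = 4, i = 3, i = 2, i = 1, i = 0.
Intersections between consecutive envelope lines give the roots: for adjacent envelope indices i < j the intersection is x = (a_i − a_j) / (j − i). Reading off the sorted break points: {-7, -3, 2, 5}.
Verification: at each break x_0, at least two indices attain the minimum of min_i(a_i + i · x_0).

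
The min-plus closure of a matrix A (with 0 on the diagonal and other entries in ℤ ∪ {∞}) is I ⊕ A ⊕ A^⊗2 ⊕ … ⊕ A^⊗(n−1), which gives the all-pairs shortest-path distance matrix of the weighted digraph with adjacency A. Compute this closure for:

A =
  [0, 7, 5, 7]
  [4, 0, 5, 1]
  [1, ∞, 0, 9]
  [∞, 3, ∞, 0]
Closure =
  [0, 7, 5, 7]
  [4, 0, 5, 1]
  [1, 8, 0, 8]
  [7, 3, 8, 0]

This is the Floyd-Warshall all-pairs shortest-path computation. For each intermediate vertex k = 0, 1, …, 3, update dist[i][j] ← min(dist[i][j], dist[i][k] + dist[k][j]). The final matrix gives, for each (i, j), the minimum total weight of any directed path from i to j (possibly empty when i = j).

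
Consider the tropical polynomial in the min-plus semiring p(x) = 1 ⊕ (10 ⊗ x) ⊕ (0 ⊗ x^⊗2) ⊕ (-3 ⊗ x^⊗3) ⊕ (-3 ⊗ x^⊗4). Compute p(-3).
p(-3) = -15

A tropical monomial a ⊗ x^⊗i evaluates to a + i · x. Evaluating each term at x = -3:
  Term 0 contributes 1 + 0 · -3 = 1
  Term 1 contributes 10 + 1 · -3 = 7
  Term 2 contributes 0 + 2 · -3 = -6
  Term 3 contributes -3 + 3 · -3 = -12
  Term 4 contributes -3 + 4 · -3 = -15
p(-3) = ⊕ of these = min[1, 7, -6, -12, -15] = -15.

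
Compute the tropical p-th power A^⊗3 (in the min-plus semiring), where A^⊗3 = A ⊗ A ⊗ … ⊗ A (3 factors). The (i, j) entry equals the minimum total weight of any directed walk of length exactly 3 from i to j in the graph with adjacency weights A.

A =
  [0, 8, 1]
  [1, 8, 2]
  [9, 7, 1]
A^⊗3 =
  [0, 8, 1]
  [1, 9, 2]
  [8, 9, 3]

Each entry (A^⊗3)_ij equals the minimum over all length-3 walks i = v_0 → v_1 → … → v_3 = j of Σ_t A[v_t][v_{t+1}]. For example, for (i, j) = (0, 2) we minimise over 9 possible intermediate vertex sequences; the minimum is 1, attained along the walk 0 → 0 → 0 → 2.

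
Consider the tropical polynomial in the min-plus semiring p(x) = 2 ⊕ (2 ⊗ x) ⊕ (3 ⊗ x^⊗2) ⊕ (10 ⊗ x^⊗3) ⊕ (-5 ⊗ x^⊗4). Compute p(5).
p(5) = 2

A tropical monomial a ⊗ x^⊗i evaluates to a + i · x. Evaluating each term at x = 5:
  Term 0 contributes 2 + 0 · 5 = 2
  Term 1 contributes 2 + 1 · 5 = 7
  Term 2 contributes 3 + 2 · 5 = 13
  Term 3 contributes 10 + 3 · 5 = 25
  Term 4 contributes -5 + 4 · 5 = 15
p(5) = ⊕ of these = min[2, 7, 13, 25, 15] = 2.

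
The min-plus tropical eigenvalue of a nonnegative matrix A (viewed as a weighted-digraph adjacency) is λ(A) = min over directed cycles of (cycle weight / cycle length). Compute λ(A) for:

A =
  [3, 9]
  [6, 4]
λ(A) = 3

Enumerate directed cycles and compute their means (weight / length). Sample:
  cycle 0 → 0: weight = 3, length = 1, mean = 3/1 ≈ 3.000
  cycle 1 → 1: weight = 4, length = 1, mean = 4/1 ≈ 4.000
  cycle 0 → 1 → 0: weight = 15, length = 2, mean = 15/2 ≈ 7.500
  cycle 1 → 0 → 1: weight = 15, length = 2, mean = 15/2 ≈ 7.500
Minimum mean = 3.000, attained e.g. along the cycle 0 → 0 with weight 3 and length 1. So λ(A) = 3/1 = 3.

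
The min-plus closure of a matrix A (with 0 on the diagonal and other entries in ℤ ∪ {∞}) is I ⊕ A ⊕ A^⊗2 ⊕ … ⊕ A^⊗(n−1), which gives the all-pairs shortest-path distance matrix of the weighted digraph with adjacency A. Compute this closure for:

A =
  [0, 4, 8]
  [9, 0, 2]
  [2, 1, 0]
Closure =
  [0, 4, 6]
  [4, 0, 2]
  [2, 1, 0]

This is the Floyd-Warshall all-pairs shortest-path computation. For each intermediate vertex k = 0, 1, …, 2, update dist[i][j] ← min(dist[i][j], dist[i][k] + dist[k][j]). The final matrix gives, for each (i, j), the minimum total weight of any directed path from i to j (possibly empty when i = j).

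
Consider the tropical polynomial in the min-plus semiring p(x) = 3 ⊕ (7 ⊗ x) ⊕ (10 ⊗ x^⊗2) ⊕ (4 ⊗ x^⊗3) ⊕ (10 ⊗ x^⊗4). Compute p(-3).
p(-3) = -5

A tropical monomial a ⊗ x^⊗i evaluates to a + i · x. Evaluating each term at x = -3:
  Term 0 contributes 3 + 0 · -3 = 3
  Term 1 contributes 7 + 1 · -3 = 4
  Term 2 contributes 10 + 2 · -3 = 4
  Term 3 contributes 4 + 3 · -3 = -5
  Term 4 contributes 10 + 4 · -3 = -2
p(-3) = ⊕ of these = min[3, 4, 4, -5, -2] = -5.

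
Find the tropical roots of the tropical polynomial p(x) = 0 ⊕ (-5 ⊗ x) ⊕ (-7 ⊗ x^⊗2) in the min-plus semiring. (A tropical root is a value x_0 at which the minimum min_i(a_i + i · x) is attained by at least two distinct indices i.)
Roots: {2, 5}

Each tropical root is a break point of the lower envelope of the lines y = a_i + i · x (there are 3 lines, with slopes 0, 1, ..., 2). Only the lines that attain the minimum somewhere contribute to roots; other lines are dominated. Here the surviving (envelope) indices are i = 2, i = 1, i = 0.
Intersections between consecutive envelope lines give the roots: for adjacent envelope indices i < j the intersection is x = (a_i − a_j) / (j − i). Reading off the sorted break points: {2, 5}.
Verification: at each break x_0, at least two indices attain the minimum of min_i(a_i + i · x_0).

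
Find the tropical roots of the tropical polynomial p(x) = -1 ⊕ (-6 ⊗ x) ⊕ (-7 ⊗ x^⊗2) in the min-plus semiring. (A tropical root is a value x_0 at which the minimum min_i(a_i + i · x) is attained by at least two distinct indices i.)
Roots: {1, 5}

Each tropical root is a break point of the lower envelope of the lines y = a_i + i · x (there are 3 lines, with slopes 0, 1, ..., 2). Only the lines that attain the minimum somewhere contribute to roots; other lines are dominated. Here the surviving (envelope) indices are i = 2, i = 1, i = 0.
Intersections between consecutive envelope lines give the roots: for adjacent envelope indices i < j the intersection is x = (a_i − a_j) / (j − i). Reading off the sorted break points: {1, 5}.
Verification: at each break x_0, at least two indices attain the minimum of min_i(a_i + i · x_0).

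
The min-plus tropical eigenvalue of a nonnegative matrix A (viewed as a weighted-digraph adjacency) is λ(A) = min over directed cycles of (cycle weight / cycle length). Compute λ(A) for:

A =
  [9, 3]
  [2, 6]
λ(A) = 5/2

Enumerate directed cycles and compute their means (weight / length). Sample:
  cycle 0 → 0: weight = 9, length = 1, mean = 9/1 ≈ 9.000
  cycle 1 → 1: weight = 6, length = 1, mean = 6/1 ≈ 6.000
  cycle 0 → 1 → 0: weight = 5, length = 2, mean = 5/2 ≈ 2.500
  cycle 1 → 0 → 1: weight = 5, length = 2, mean = 5/2 ≈ 2.500
Minimum mean = 2.500, attained e.g. along the cycle 0 → 1 → 0 with weight 5 and length 2. So λ(A) = 5/2 = 5/2.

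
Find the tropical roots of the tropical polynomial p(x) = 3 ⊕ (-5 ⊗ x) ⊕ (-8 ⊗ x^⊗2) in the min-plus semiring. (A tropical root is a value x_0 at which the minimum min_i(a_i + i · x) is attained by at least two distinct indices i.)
Roots: {3, 8}

Each tropical root is a break point of the lower envelope of the lines y = a_i + i · x (there are 3 lines, with slopes 0, 1, ..., 2). Only the lines that attain the minimum somewhere contribute to roots; other lines are dominated. Here the surviving (envelope) indices are i = 2, i = 1, i = 0.
Intersections between consecutive envelope lines give the roots: for adjacent envelope indices i < j the intersection is x = (a_i − a_j) / (j − i). Reading off the sorted break points: {3, 8}.
Verification: at each break x_0, at least two indices attain the minimum of min_i(a_i + i · x_0).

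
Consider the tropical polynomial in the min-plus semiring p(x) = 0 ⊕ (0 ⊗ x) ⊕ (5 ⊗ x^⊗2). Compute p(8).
p(8) = 0

A tropical monomial a ⊗ x^⊗i evaluates to a + i · x. Evaluating each term at x = 8:
  Term 0 contributes 0 + 0 · 8 = 0
  Term 1 contributes 0 + 1 · 8 = 8
  Term 2 contributes 5 + 2 · 8 = 21
p(8) = ⊕ of these = min[0, 8, 21] = 0.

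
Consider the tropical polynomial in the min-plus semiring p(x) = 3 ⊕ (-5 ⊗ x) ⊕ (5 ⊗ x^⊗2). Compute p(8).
p(8) = 3

A tropical monomial a ⊗ x^⊗i evaluates to a + i · x. Evaluating each term at x = 8:
  Term 0 contributes 3 + 0 · 8 = 3
  Term 1 contributes -5 + 1 · 8 = 3
  Term 2 contributes 5 + 2 · 8 = 21
p(8) = ⊕ of these = min[3, 3, 21] = 3.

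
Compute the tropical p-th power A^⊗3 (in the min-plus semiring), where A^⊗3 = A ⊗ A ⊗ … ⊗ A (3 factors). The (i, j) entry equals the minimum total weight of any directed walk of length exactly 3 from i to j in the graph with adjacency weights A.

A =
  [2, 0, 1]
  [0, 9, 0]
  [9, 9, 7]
A^⊗3 =
  [2, 0, 1]
  [0, 2, 0]
  [9, 9, 9]

Each entry (A^⊗3)_ij equals the minimum over all length-3 walks i = v_0 → v_1 → … → v_3 = j of Σ_t A[v_t][v_{t+1}]. For example, for (i, j) = (0, 2) we minimise over 9 possible intermediate vertex sequences; the minimum is 1, attained along the walk 0 → 1 → 0 → 2.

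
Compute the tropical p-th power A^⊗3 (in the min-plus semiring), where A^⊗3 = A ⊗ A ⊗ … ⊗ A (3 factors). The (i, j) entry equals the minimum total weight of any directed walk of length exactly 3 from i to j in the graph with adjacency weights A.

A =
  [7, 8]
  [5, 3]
A^⊗3 =
  [16, 14]
  [11, 9]

Each entry (A^⊗3)_ij equals the minimum over all length-3 walks i = v_0 → v_1 → … → v_3 = j of Σ_t A[v_t][v_{t+1}]. For example, for (i, j) = (0, 1) we minimise over 4 possible intermediate vertex sequences; the minimum is 14, attained along the walk 0 → 1 → 1 → 1.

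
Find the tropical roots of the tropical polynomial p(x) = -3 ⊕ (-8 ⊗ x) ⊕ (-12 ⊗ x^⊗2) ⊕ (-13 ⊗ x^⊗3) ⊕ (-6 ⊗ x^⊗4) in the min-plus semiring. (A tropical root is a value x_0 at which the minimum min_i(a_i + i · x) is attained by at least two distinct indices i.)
Roots: {-7, 1, 4, 5}

Each tropical root is a break point of the lower envelope of the lines y = a_i + i · x (there are 5 lines, with slopes 0, 1, ..., 4). Only the lines that attain the minimum somewhere contribute to roots; other lines are dominated. Here the surviving (envelope) indices are i = 4, i = 3, i = 2, i = 1, i = 0.
Intersections between consecutive envelope lines give the roots: for adjacent envelope indices i < j the intersection is x = (a_i − a_j) / (j − i). Reading off the sorted break points: {-7, 1, 4, 5}.
Verification: at each break x_0, at least two indices attain the minimum of min_i(a_i + i · x_0).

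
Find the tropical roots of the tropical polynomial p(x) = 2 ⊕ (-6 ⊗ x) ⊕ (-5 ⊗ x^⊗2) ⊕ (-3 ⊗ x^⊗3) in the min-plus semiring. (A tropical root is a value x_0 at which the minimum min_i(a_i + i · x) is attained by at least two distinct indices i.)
Roots: {-2, -1, 8}

Each tropical root is a break point of the lower envelope of the lines y = a_i + i · x (there are 4 lines, with slopes 0, 1, ..., 3). Only the lines that attain the minimum somewhere contribute to roots; other lines are dominated. Here the surviving (envelope) indices are i = 3, i = 2, i = 1, i = 0.
Intersections between consecutive envelope lines give the roots: for adjacent envelope indices i < j the intersection is x = (a_i − a_j) / (j − i). Reading off the sorted break points: {-2, -1, 8}.
Verification: at each break x_0, at least two indices attain the minimum of min_i(a_i + i · x_0).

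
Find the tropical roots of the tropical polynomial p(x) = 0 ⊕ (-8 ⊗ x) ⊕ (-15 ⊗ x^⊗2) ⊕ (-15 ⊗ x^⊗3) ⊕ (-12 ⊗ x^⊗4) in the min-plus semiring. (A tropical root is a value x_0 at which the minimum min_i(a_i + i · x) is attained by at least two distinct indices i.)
Roots: {-3, 0, 7, 8}

Each tropical root is a break point of the lower envelope of the lines y = a_i + i · x (there are 5 lines, with slopes 0, 1, ..., 4). Only the lines that attain the minimum somewhere contribute to roots; other lines are dominated. Here the surviving (envelope) indices are i = 4, i = 3, i = 2, i = 1, i = 0.
Intersections between consecutive envelope lines give the roots: for adjacent envelope indices i < j the intersection is x = (a_i − a_j) / (j − i). Reading off the sorted break points: {-3, 0, 7, 8}.
Verification: at each break x_0, at least two indices attain the minimum of min_i(a_i + i · x_0).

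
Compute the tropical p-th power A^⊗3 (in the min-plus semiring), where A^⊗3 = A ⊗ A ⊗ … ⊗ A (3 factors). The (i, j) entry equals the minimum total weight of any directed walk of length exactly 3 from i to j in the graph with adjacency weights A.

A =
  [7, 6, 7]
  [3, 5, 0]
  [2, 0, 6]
A^⊗3 =
  [8, 6, 7]
  [3, 5, 0]
  [2, 0, 5]

Each entry (A^⊗3)_ij equals the minimum over all length-3 walks i = v_0 → v_1 → … → v_3 = j of Σ_t A[v_t][v_{t+1}]. For example, for (i, j) = (0, 2) we minimise over 9 possible intermediate vertex sequences; the minimum is 7, attained along the walk 0 → 2 → 1 → 2.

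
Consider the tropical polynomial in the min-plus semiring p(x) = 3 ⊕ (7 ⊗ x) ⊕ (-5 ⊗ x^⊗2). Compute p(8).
p(8) = 3

A tropical monomial a ⊗ x^⊗i evaluates to a + i · x. Evaluating each term at x = 8:
  Term 0 contributes 3 + 0 · 8 = 3
  Term 1 contributes 7 + 1 · 8 = 15
  Term 2 contributes -5 + 2 · 8 = 11
p(8) = ⊕ of these = min[3, 15, 11] = 3.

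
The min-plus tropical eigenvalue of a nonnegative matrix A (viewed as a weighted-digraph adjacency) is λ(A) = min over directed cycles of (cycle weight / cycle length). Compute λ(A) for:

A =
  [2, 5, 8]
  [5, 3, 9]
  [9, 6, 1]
λ(A) = 1

Enumerate directed cycles and compute their means (weight / length). Sample:
  cycle 0 → 0: weight = 2, length = 1, mean = 2/1 ≈ 2.000
  cycle 1 → 1: weight = 3, length = 1, mean = 3/1 ≈ 3.000
  cycle 2 → 2: weight = 1, length = 1, mean = 1/1 ≈ 1.000
  cycle 0 → 1 → 0: weight = 10, length = 2, mean = 10/2 ≈ 5.000
  cycle 0 → 2 → 0: weight = 17, length = 2, mean = 17/2 ≈ 8.500
  cycle 1 → 0 → 1: weight = 10, length = 2, mean = 10/2 ≈ 5.000
Minimum mean = 1.000, attained e.g. along the cycle 2 → 2 with weight 1 and length 1. So λ(A) = 1/1 = 1.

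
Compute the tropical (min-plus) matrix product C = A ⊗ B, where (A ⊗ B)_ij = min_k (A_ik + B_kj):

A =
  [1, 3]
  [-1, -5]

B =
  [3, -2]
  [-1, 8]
A ⊗ B =
  [2, -1]
  [-6, -3]

Apply the min-plus product entry-by-entry:
  C[0][0] = min over k of (A[0][0] + B[0][0] = 1 + 3 = 4, A[0][1] + B[1][0] = 3 + -1 = 2) = 2 (attained at k = 1)
  C[0][1] = min over k of (A[0][0] + B[0][1] = 1 + -2 = -1, A[0][1] + B[1][1] = 3 + 8 = 11) = -1 (attained at k = 0)
  C[1][0] = min over k of (A[1][0] + B[0][0] = -1 + 3 = 2, A[1][1] + B[1][0] = -5 + -1 = -6) = -6 (attained at k = 1)
  C[1][1] = min over k of (A[1][0] + B[0][1] = -1 + -2 = -3, A[1][1] + B[1][1] = -5 + 8 = 3) = -3 (attained at k = 0)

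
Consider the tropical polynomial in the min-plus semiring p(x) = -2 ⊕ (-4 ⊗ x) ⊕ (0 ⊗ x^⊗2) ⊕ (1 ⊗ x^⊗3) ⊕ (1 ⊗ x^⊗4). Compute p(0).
p(0) = -4

A tropical monomial a ⊗ x^⊗i evaluates to a + i · x. Evaluating each term at x = 0:
  Term 0 contributes -2 + 0 · 0 = -2
  Term 1 contributes -4 + 1 · 0 = -4
  Term 2 contributes 0 + 2 · 0 = 0
  Term 3 contributes 1 + 3 · 0 = 1
  Term 4 contributes 1 + 4 · 0 = 1
p(0) = ⊕ of these = min[-2, -4, 0, 1, 1] = -4.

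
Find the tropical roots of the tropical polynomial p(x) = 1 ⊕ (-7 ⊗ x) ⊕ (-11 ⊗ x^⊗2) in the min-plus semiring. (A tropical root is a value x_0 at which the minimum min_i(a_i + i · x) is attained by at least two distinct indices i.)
Roots: {4, 8}

Each tropical root is a break point of the lower envelope of the lines y = a_i + i · x (there are 3 lines, with slopes 0, 1, ..., 2). Only the lines that attain the minimum somewhere contribute to roots; other lines are dominated. Here the surviving (envelope) indices are i = 2, i = 1, i = 0.
Intersections between consecutive envelope lines give the roots: for adjacent envelope indices i < j the intersection is x = (a_i − a_j) / (j − i). Reading off the sorted break points: {4, 8}.
Verification: at each break x_0, at least two indices attain the minimum of min_i(a_i + i · x_0).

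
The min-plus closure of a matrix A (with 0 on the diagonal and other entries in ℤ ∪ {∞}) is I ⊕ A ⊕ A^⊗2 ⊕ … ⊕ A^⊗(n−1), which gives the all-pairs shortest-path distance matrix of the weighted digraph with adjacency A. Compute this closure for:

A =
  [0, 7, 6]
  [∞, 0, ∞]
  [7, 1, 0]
Closure =
  [0, 7, 6]
  [∞, 0, ∞]
  [7, 1, 0]

This is the Floyd-Warshall all-pairs shortest-path computation. For each intermediate vertex k = 0, 1, …, 2, update dist[i][j] ← min(dist[i][j], dist[i][k] + dist[k][j]). The final matrix gives, for each (i, j), the minimum total weight of any directed path from i to j (possibly empty when i = j).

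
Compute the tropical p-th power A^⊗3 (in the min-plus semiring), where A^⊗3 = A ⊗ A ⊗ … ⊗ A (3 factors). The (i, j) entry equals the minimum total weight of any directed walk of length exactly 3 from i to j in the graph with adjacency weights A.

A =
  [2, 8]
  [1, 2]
A^⊗3 =
  [6, 12]
  [5, 6]

Each entry (A^⊗3)_ij equals the minimum over all length-3 walks i = v_0 → v_1 → … → v_3 = j of Σ_t A[v_t][v_{t+1}]. For example, for (i, j) = (0, 1) we minimise over 4 possible intermediate vertex sequences; the minimum is 12, attained along the walk 0 → 0 → 0 → 1.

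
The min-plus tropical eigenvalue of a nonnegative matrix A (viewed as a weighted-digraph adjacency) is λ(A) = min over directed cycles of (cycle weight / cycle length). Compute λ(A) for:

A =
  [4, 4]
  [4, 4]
λ(A) = 4

Enumerate directed cycles and compute their means (weight / length). Sample:
  cycle 0 → 0: weight = 4, length = 1, mean = 4/1 ≈ 4.000
  cycle 1 → 1: weight = 4, length = 1, mean = 4/1 ≈ 4.000
  cycle 0 → 1 → 0: weight = 8, length = 2, mean = 8/2 ≈ 4.000
  cycle 1 → 0 → 1: weight = 8, length = 2, mean = 8/2 ≈ 4.000
Minimum mean = 4.000, attained e.g. along the cycle 0 → 0 with weight 4 and length 1. So λ(A) = 4/1 = 4.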